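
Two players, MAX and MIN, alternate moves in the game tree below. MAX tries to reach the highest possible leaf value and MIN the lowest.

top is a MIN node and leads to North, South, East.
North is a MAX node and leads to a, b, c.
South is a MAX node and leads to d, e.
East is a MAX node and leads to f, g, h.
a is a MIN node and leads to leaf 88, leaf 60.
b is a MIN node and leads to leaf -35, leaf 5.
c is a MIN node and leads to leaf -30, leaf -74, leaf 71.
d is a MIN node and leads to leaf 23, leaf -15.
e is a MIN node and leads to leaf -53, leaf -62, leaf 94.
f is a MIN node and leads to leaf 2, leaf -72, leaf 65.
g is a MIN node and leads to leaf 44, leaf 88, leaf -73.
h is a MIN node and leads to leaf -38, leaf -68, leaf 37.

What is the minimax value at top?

a (MIN): min(88, 60) = 60
b (MIN): min(-35, 5) = -35
c (MIN): min(-30, -74, 71) = -74
North (MAX): max(60, -35, -74) = 60
d (MIN): min(23, -15) = -15
e (MIN): min(-53, -62, 94) = -62
South (MAX): max(-15, -62) = -15
f (MIN): min(2, -72, 65) = -72
g (MIN): min(44, 88, -73) = -73
h (MIN): min(-38, -68, 37) = -68
East (MAX): max(-72, -73, -68) = -68
top (MIN): min(60, -15, -68) = -68

-68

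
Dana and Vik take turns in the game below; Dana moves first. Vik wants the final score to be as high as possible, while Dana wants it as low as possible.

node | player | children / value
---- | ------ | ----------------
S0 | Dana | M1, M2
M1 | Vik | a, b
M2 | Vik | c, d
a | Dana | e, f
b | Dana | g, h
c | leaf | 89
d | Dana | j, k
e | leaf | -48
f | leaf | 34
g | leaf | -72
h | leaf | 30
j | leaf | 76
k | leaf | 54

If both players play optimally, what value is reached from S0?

a (Dana): min(-48, 34) = -48
b (Dana): min(-72, 30) = -72
M1 (Vik): max(-48, -72) = -48
d (Dana): min(76, 54) = 54
M2 (Vik): max(89, 54) = 89
S0 (Dana): min(-48, 89) = -48

-48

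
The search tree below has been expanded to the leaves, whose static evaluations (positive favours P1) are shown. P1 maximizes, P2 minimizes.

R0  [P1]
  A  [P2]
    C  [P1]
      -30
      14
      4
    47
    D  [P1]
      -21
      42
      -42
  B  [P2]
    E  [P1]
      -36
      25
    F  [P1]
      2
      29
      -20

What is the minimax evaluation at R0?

25

C (P1): max(-30, 14, 4) = 14
D (P1): max(-21, 42, -42) = 42
A (P2): min(14, 47, 42) = 14
E (P1): max(-36, 25) = 25
F (P1): max(2, 29, -20) = 29
B (P2): min(25, 29) = 25
R0 (P1): max(14, 25) = 25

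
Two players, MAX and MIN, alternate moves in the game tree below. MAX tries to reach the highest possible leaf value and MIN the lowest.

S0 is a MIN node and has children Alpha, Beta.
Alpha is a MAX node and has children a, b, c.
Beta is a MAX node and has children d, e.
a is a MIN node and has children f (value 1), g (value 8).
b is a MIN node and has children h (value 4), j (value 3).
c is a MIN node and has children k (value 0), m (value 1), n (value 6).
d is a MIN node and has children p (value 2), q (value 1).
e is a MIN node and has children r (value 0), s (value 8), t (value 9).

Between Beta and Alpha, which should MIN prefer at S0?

d (MIN): min(2, 1) = 1
e (MIN): min(0, 8, 9) = 0
Beta (MAX): max(1, 0) = 1
a (MIN): min(1, 8) = 1
b (MIN): min(4, 3) = 3
c (MIN): min(0, 1, 6) = 0
Alpha (MAX): max(1, 3, 0) = 3
MIN prefers the lower value; Beta=1, Alpha=3. Beta is better since 1 < 3.

Beta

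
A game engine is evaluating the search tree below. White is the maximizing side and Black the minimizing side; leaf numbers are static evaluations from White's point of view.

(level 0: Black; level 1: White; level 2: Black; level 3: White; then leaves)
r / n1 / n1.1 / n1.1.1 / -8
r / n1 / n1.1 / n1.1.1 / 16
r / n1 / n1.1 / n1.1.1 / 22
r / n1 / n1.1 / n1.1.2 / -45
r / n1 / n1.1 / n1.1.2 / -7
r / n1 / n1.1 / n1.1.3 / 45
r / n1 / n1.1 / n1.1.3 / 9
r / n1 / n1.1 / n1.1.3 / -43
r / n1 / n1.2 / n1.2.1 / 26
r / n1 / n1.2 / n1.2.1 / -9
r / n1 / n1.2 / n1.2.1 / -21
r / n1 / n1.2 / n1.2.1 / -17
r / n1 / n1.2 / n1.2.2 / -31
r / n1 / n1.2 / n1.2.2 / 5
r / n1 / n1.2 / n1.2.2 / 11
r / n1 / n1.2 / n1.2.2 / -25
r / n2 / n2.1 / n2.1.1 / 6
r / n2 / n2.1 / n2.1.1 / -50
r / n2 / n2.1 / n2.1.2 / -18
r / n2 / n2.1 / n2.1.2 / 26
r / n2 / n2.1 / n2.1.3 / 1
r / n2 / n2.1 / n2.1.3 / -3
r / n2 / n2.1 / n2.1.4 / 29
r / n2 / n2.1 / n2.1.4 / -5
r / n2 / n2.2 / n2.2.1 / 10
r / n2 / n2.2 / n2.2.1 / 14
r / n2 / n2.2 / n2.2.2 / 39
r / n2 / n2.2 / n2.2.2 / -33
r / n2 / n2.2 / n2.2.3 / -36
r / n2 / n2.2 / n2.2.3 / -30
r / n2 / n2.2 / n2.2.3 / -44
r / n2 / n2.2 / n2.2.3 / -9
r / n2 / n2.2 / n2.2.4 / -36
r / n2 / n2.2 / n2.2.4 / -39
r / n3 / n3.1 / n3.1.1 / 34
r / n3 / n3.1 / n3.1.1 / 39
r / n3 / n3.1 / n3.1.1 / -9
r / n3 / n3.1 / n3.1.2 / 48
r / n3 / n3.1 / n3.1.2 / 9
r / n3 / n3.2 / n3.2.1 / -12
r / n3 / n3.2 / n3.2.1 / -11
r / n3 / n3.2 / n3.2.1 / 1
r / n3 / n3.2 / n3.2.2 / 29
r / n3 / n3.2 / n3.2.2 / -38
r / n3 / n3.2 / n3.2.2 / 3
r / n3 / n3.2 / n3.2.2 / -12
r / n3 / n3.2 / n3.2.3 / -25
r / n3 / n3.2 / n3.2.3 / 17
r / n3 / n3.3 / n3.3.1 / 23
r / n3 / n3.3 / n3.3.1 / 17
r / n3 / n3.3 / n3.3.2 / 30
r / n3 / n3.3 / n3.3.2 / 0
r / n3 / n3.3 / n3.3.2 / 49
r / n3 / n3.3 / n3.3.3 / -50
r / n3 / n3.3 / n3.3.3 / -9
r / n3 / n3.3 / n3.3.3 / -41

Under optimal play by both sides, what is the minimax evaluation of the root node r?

n1.1.1 (White): max(-8, 16, 22) = 22
n1.1.2 (White): max(-45, -7) = -7
n1.1.3 (White): max(45, 9, -43) = 45
n1.1 (Black): min(22, -7, 45) = -7
n1.2.1 (White): max(26, -9, -21, -17) = 26
n1.2.2 (White): max(-31, 5, 11, -25) = 11
n1.2 (Black): min(26, 11) = 11
n1 (White): max(-7, 11) = 11
n2.1.1 (White): max(6, -50) = 6
n2.1.2 (White): max(-18, 26) = 26
n2.1.3 (White): max(1, -3) = 1
n2.1.4 (White): max(29, -5) = 29
n2.1 (Black): min(6, 26, 1, 29) = 1
n2.2.1 (White): max(10, 14) = 14
n2.2.2 (White): max(39, -33) = 39
n2.2.3 (White): max(-36, -30, -44, -9) = -9
n2.2.4 (White): max(-36, -39) = -36
n2.2 (Black): min(14, 39, -9, -36) = -36
n2 (White): max(1, -36) = 1
n3.1.1 (White): max(34, 39, -9) = 39
n3.1.2 (White): max(48, 9) = 48
n3.1 (Black): min(39, 48) = 39
n3.2.1 (White): max(-12, -11, 1) = 1
n3.2.2 (White): max(29, -38, 3, -12) = 29
n3.2.3 (White): max(-25, 17) = 17
n3.2 (Black): min(1, 29, 17) = 1
n3.3.1 (White): max(23, 17) = 23
n3.3.2 (White): max(30, 0, 49) = 49
n3.3.3 (White): max(-50, -9, -41) = -9
n3.3 (Black): min(23, 49, -9) = -9
n3 (White): max(39, 1, -9) = 39
r (Black): min(11, 1, 39) = 1

1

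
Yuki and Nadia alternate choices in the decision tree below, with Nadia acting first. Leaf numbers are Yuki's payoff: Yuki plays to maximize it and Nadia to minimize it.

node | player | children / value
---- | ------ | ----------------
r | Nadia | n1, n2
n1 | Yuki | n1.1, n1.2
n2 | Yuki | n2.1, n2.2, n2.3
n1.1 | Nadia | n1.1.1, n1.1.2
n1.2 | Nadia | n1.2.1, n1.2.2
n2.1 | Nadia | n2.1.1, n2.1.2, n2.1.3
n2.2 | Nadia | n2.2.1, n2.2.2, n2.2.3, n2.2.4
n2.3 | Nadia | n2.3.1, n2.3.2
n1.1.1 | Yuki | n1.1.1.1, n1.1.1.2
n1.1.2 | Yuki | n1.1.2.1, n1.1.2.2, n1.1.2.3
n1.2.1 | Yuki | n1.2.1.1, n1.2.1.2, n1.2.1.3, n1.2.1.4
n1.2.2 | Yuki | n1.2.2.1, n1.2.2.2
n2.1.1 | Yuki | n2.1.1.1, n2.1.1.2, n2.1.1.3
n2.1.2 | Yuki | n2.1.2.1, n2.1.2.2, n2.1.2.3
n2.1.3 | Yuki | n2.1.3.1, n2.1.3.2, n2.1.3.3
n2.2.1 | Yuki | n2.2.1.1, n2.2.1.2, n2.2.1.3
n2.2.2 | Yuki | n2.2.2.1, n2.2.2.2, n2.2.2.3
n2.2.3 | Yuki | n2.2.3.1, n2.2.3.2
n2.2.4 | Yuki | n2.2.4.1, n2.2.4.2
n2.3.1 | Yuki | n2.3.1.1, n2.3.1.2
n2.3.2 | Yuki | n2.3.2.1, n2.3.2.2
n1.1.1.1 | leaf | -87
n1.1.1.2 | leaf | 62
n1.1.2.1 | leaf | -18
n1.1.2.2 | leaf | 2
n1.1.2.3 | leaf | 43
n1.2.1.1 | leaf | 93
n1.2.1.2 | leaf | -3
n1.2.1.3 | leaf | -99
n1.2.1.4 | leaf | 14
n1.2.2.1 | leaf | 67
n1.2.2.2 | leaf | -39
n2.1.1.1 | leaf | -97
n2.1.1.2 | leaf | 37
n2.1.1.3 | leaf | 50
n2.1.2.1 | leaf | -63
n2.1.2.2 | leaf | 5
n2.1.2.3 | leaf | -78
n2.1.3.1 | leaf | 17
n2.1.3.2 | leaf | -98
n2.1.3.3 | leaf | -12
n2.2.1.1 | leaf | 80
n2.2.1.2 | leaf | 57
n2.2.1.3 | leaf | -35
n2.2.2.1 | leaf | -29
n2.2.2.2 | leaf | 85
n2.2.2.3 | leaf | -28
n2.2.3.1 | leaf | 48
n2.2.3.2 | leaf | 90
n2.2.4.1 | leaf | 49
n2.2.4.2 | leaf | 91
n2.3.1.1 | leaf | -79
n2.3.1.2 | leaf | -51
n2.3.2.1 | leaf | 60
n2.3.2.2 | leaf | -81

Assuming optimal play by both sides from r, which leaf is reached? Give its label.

n1.1.1 (Yuki): max(-87, 62) = 62
n1.1.2 (Yuki): max(-18, 2, 43) = 43
n1.1 (Nadia): min(62, 43) = 43
n1.2.1 (Yuki): max(93, -3, -99, 14) = 93
n1.2.2 (Yuki): max(67, -39) = 67
n1.2 (Nadia): min(93, 67) = 67
n1 (Yuki): max(43, 67) = 67
n2.1.1 (Yuki): max(-97, 37, 50) = 50
n2.1.2 (Yuki): max(-63, 5, -78) = 5
n2.1.3 (Yuki): max(17, -98, -12) = 17
n2.1 (Nadia): min(50, 5, 17) = 5
n2.2.1 (Yuki): max(80, 57, -35) = 80
n2.2.2 (Yuki): max(-29, 85, -28) = 85
n2.2.3 (Yuki): max(48, 90) = 90
n2.2.4 (Yuki): max(49, 91) = 91
n2.2 (Nadia): min(80, 85, 90, 91) = 80
n2.3.1 (Yuki): max(-79, -51) = -51
n2.3.2 (Yuki): max(60, -81) = 60
n2.3 (Nadia): min(-51, 60) = -51
n2 (Yuki): max(5, 80, -51) = 80
r (Nadia): min(67, 80) = 67
At r, Nadia picks n1 (lowest: 67).
At n1, Yuki picks n1.2 (highest: 67).
At n1.2, Nadia picks n1.2.2 (lowest: 67).
At n1.2.2, Yuki picks n1.2.2.1 (highest: 67).
Terminal value 67.

n1.2.2.1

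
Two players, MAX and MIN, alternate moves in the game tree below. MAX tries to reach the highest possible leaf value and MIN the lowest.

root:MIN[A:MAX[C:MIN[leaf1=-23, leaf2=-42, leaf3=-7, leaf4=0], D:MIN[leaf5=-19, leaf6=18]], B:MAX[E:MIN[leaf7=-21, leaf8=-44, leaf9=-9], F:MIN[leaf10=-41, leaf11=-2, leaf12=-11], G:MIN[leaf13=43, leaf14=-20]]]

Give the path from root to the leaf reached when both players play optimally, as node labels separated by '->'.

C (MIN): min(-23, -42, -7, 0) = -42
D (MIN): min(-19, 18) = -19
A (MAX): max(-42, -19) = -19
E (MIN): min(-21, -44, -9) = -44
F (MIN): min(-41, -2, -11) = -41
G (MIN): min(43, -20) = -20
B (MAX): max(-44, -41, -20) = -20
root (MIN): min(-19, -20) = -20
At root, MIN picks B (lowest: -20).
At B, MAX picks G (highest: -20).
At G, MIN picks leaf14 (lowest: -20).
Terminal value -20.

root -> B -> G -> leaf14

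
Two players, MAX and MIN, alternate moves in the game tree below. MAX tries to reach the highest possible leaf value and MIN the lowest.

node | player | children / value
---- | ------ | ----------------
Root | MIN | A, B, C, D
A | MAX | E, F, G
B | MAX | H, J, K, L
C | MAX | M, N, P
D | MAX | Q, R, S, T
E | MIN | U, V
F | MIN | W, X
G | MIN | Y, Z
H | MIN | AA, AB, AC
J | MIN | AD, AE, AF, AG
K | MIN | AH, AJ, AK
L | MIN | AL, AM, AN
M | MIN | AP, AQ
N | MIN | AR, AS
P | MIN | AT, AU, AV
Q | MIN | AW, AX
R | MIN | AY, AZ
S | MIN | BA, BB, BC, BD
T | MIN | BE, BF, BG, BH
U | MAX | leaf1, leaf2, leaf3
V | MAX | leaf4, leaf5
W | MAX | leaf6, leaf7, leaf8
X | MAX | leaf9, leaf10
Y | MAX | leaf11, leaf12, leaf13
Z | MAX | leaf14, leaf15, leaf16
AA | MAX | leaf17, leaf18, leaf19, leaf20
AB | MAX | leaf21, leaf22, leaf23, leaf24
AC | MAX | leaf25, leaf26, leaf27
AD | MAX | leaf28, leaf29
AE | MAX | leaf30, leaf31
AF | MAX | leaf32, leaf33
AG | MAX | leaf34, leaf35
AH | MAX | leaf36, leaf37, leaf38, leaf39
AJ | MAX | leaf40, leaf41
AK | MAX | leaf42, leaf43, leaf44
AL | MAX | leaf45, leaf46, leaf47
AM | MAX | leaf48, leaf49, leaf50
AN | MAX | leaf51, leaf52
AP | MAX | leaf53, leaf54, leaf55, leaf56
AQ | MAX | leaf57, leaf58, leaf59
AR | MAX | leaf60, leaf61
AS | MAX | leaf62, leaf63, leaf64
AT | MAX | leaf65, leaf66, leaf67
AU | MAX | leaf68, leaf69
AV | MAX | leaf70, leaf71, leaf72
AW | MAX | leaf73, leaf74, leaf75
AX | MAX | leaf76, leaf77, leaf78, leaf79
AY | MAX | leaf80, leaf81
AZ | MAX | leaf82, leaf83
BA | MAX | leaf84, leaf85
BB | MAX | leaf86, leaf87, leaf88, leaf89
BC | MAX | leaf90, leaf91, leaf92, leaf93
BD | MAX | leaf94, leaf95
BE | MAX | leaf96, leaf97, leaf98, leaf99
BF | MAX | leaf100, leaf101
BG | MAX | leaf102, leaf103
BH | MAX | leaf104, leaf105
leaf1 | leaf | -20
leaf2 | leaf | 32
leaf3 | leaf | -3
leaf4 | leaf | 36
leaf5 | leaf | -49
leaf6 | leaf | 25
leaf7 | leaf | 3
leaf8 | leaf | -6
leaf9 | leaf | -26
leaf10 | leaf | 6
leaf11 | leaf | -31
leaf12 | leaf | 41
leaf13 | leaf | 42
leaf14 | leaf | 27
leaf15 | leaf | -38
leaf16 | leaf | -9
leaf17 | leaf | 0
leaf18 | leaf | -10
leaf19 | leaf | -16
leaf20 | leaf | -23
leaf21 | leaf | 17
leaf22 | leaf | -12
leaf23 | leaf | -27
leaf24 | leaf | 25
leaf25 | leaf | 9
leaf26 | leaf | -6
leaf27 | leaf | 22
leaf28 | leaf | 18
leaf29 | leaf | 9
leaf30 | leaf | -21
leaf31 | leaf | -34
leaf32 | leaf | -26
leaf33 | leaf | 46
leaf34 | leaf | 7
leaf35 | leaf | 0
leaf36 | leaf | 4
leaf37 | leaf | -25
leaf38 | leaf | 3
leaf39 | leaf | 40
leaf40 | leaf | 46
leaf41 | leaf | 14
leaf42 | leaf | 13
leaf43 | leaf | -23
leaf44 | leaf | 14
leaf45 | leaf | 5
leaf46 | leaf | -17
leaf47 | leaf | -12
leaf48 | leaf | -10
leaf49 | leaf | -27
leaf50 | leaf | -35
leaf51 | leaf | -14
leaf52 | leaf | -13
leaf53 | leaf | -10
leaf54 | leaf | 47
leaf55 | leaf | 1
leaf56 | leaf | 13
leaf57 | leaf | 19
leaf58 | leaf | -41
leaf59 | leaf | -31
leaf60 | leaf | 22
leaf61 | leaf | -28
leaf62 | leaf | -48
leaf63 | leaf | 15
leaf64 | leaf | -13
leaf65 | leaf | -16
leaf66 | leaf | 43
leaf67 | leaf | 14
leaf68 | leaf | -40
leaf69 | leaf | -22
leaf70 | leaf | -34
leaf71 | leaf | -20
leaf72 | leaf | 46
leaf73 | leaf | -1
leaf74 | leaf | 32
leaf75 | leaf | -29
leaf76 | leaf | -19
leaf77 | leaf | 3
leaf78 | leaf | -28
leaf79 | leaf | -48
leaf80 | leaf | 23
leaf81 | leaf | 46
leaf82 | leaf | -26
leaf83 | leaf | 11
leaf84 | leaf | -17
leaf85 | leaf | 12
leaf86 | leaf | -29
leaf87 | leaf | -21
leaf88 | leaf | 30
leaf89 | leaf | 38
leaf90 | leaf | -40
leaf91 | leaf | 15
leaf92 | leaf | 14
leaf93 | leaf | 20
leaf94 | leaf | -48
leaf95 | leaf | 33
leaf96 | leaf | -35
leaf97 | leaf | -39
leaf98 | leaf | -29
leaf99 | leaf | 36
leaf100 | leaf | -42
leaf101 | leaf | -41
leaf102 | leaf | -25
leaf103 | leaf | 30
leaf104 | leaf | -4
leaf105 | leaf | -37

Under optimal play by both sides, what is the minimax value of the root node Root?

12

U (MAX): max(-20, 32, -3) = 32
V (MAX): max(36, -49) = 36
E (MIN): min(32, 36) = 32
W (MAX): max(25, 3, -6) = 25
X (MAX): max(-26, 6) = 6
F (MIN): min(25, 6) = 6
Y (MAX): max(-31, 41, 42) = 42
Z (MAX): max(27, -38, -9) = 27
G (MIN): min(42, 27) = 27
A (MAX): max(32, 6, 27) = 32
AA (MAX): max(0, -10, -16, -23) = 0
AB (MAX): max(17, -12, -27, 25) = 25
AC (MAX): max(9, -6, 22) = 22
H (MIN): min(0, 25, 22) = 0
AD (MAX): max(18, 9) = 18
AE (MAX): max(-21, -34) = -21
AF (MAX): max(-26, 46) = 46
AG (MAX): max(7, 0) = 7
J (MIN): min(18, -21, 46, 7) = -21
AH (MAX): max(4, -25, 3, 40) = 40
AJ (MAX): max(46, 14) = 46
AK (MAX): max(13, -23, 14) = 14
K (MIN): min(40, 46, 14) = 14
AL (MAX): max(5, -17, -12) = 5
AM (MAX): max(-10, -27, -35) = -10
AN (MAX): max(-14, -13) = -13
L (MIN): min(5, -10, -13) = -13
B (MAX): max(0, -21, 14, -13) = 14
AP (MAX): max(-10, 47, 1, 13) = 47
AQ (MAX): max(19, -41, -31) = 19
M (MIN): min(47, 19) = 19
AR (MAX): max(22, -28) = 22
AS (MAX): max(-48, 15, -13) = 15
N (MIN): min(22, 15) = 15
AT (MAX): max(-16, 43, 14) = 43
AU (MAX): max(-40, -22) = -22
AV (MAX): max(-34, -20, 46) = 46
P (MIN): min(43, -22, 46) = -22
C (MAX): max(19, 15, -22) = 19
AW (MAX): max(-1, 32, -29) = 32
AX (MAX): max(-19, 3, -28, -48) = 3
Q (MIN): min(32, 3) = 3
AY (MAX): max(23, 46) = 46
AZ (MAX): max(-26, 11) = 11
R (MIN): min(46, 11) = 11
BA (MAX): max(-17, 12) = 12
BB (MAX): max(-29, -21, 30, 38) = 38
BC (MAX): max(-40, 15, 14, 20) = 20
BD (MAX): max(-48, 33) = 33
S (MIN): min(12, 38, 20, 33) = 12
BE (MAX): max(-35, -39, -29, 36) = 36
BF (MAX): max(-42, -41) = -41
BG (MAX): max(-25, 30) = 30
BH (MAX): max(-4, -37) = -4
T (MIN): min(36, -41, 30, -4) = -41
D (MAX): max(3, 11, 12, -41) = 12
Root (MIN): min(32, 14, 19, 12) = 12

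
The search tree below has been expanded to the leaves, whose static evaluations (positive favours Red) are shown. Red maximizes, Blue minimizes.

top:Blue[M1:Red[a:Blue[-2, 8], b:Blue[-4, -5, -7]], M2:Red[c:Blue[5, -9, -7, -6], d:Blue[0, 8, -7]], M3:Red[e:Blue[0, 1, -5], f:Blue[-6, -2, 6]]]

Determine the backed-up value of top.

-7

a (Blue): min(-2, 8) = -2
b (Blue): min(-4, -5, -7) = -7
M1 (Red): max(-2, -7) = -2
c (Blue): min(5, -9, -7, -6) = -9
d (Blue): min(0, 8, -7) = -7
M2 (Red): max(-9, -7) = -7
e (Blue): min(0, 1, -5) = -5
f (Blue): min(-6, -2, 6) = -6
M3 (Red): max(-5, -6) = -5
top (Blue): min(-2, -7, -5) = -7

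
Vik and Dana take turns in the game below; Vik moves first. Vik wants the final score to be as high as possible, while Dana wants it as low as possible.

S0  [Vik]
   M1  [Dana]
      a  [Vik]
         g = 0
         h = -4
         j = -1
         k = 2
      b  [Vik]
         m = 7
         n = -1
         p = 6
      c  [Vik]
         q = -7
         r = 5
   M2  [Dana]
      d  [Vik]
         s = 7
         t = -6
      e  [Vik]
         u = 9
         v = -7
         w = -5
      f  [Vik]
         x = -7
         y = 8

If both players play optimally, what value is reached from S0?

7

a (Vik): max(0, -4, -1, 2) = 2
b (Vik): max(7, -1, 6) = 7
c (Vik): max(-7, 5) = 5
M1 (Dana): min(2, 7, 5) = 2
d (Vik): max(7, -6) = 7
e (Vik): max(9, -7, -5) = 9
f (Vik): max(-7, 8) = 8
M2 (Dana): min(7, 9, 8) = 7
S0 (Vik): max(2, 7) = 7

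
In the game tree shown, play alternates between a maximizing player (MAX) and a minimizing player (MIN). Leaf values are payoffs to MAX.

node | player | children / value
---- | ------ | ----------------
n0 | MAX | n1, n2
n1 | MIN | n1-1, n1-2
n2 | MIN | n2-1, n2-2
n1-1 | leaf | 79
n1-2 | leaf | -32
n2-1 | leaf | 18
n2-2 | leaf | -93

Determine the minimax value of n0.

-32

n1 (MIN): min(79, -32) = -32
n2 (MIN): min(18, -93) = -93
n0 (MAX): max(-32, -93) = -32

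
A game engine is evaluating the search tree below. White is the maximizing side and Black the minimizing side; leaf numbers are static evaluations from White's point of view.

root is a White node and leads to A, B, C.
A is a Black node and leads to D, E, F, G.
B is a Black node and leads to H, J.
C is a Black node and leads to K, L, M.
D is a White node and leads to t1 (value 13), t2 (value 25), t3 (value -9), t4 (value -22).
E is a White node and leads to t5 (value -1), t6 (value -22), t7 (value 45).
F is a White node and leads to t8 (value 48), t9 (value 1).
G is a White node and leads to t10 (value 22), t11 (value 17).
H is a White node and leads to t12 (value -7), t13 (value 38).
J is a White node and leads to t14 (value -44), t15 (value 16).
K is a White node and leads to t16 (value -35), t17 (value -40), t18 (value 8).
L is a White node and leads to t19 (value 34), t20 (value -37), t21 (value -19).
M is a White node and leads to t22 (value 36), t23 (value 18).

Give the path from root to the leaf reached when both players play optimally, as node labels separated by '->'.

root -> A -> G -> t10

D (White): max(13, 25, -9, -22) = 25
E (White): max(-1, -22, 45) = 45
F (White): max(48, 1) = 48
G (White): max(22, 17) = 22
A (Black): min(25, 45, 48, 22) = 22
H (White): max(-7, 38) = 38
J (White): max(-44, 16) = 16
B (Black): min(38, 16) = 16
K (White): max(-35, -40, 8) = 8
L (White): max(34, -37, -19) = 34
M (White): max(36, 18) = 36
C (Black): min(8, 34, 36) = 8
root (White): max(22, 16, 8) = 22
At root, White picks A (highest: 22).
At A, Black picks G (lowest: 22).
At G, White picks t10 (highest: 22).
Terminal value 22.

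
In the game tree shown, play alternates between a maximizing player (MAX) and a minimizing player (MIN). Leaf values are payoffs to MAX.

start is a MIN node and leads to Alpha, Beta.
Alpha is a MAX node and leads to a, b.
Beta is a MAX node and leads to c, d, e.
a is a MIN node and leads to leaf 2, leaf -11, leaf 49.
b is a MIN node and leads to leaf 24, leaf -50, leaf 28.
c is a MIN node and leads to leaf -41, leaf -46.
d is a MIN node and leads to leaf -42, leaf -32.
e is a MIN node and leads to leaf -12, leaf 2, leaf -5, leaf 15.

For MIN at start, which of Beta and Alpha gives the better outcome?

Beta

c (MIN): min(-41, -46) = -46
d (MIN): min(-42, -32) = -42
e (MIN): min(-12, 2, -5, 15) = -12
Beta (MAX): max(-46, -42, -12) = -12
a (MIN): min(2, -11, 49) = -11
b (MIN): min(24, -50, 28) = -50
Alpha (MAX): max(-11, -50) = -11
MIN prefers the lower value; Beta=-12, Alpha=-11. Beta is better since -12 < -11.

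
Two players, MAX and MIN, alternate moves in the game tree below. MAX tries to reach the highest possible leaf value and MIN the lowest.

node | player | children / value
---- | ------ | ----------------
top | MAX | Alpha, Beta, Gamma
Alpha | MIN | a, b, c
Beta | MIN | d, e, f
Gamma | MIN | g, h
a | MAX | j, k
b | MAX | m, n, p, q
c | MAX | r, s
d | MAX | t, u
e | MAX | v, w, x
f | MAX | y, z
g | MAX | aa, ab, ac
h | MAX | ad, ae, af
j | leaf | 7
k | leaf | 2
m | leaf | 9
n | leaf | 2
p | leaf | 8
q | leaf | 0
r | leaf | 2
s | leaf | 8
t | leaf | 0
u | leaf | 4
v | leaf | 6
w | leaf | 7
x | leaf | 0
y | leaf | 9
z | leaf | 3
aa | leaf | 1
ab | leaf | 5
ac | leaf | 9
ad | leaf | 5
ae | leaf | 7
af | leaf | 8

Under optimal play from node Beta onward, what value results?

d (MAX): max(0, 4) = 4
e (MAX): max(6, 7, 0) = 7
f (MAX): max(9, 3) = 9
Beta (MIN): min(4, 7, 9) = 4

4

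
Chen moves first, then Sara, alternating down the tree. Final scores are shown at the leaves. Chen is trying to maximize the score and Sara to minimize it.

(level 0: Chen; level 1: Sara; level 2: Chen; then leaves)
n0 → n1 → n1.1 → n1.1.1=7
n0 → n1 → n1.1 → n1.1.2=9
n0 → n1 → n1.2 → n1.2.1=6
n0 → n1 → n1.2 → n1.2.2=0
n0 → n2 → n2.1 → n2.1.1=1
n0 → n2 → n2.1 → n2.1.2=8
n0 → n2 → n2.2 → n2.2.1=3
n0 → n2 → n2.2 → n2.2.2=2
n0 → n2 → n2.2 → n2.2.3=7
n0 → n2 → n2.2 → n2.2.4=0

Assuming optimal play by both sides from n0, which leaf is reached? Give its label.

n1.1 (Chen): max(7, 9) = 9
n1.2 (Chen): max(6, 0) = 6
n1 (Sara): min(9, 6) = 6
n2.1 (Chen): max(1, 8) = 8
n2.2 (Chen): max(3, 2, 7, 0) = 7
n2 (Sara): min(8, 7) = 7
n0 (Chen): max(6, 7) = 7
At n0, Chen picks n2 (highest: 7).
At n2, Sara picks n2.2 (lowest: 7).
At n2.2, Chen picks n2.2.3 (highest: 7).
Terminal value 7.

n2.2.3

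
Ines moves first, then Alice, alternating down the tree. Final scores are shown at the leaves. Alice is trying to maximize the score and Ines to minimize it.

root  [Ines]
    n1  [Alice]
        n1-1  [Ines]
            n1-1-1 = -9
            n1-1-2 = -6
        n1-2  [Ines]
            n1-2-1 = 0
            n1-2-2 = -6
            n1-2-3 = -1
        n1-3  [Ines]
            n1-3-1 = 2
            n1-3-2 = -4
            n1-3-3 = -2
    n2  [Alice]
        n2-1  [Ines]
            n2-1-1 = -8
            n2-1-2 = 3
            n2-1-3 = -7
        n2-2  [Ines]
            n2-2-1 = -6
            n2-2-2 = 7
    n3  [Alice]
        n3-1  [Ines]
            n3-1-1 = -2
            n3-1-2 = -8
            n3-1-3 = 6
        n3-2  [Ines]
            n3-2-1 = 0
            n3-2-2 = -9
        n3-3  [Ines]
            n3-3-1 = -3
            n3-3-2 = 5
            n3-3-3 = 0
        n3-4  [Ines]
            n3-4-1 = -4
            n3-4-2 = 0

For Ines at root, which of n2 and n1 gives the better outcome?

n2-1 (Ines): min(-8, 3, -7) = -8
n2-2 (Ines): min(-6, 7) = -6
n2 (Alice): max(-8, -6) = -6
n1-1 (Ines): min(-9, -6) = -9
n1-2 (Ines): min(0, -6, -1) = -6
n1-3 (Ines): min(2, -4, -2) = -4
n1 (Alice): max(-9, -6, -4) = -4
Ines prefers the lower value; n2=-6, n1=-4. n2 is better since -6 < -4.

n2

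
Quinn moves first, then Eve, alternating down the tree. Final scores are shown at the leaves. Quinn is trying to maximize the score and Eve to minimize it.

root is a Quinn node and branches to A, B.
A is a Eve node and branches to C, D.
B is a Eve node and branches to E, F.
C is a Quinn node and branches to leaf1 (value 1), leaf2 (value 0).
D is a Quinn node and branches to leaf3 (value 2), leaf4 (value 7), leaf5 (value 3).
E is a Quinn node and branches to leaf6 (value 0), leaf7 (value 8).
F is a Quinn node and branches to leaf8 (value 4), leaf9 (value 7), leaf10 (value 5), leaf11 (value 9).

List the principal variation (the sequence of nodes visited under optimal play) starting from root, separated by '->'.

root -> B -> E -> leaf7

C (Quinn): max(1, 0) = 1
D (Quinn): max(2, 7, 3) = 7
A (Eve): min(1, 7) = 1
E (Quinn): max(0, 8) = 8
F (Quinn): max(4, 7, 5, 9) = 9
B (Eve): min(8, 9) = 8
root (Quinn): max(1, 8) = 8
At root, Quinn picks B (highest: 8).
At B, Eve picks E (lowest: 8).
At E, Quinn picks leaf7 (highest: 8).
Terminal value 8.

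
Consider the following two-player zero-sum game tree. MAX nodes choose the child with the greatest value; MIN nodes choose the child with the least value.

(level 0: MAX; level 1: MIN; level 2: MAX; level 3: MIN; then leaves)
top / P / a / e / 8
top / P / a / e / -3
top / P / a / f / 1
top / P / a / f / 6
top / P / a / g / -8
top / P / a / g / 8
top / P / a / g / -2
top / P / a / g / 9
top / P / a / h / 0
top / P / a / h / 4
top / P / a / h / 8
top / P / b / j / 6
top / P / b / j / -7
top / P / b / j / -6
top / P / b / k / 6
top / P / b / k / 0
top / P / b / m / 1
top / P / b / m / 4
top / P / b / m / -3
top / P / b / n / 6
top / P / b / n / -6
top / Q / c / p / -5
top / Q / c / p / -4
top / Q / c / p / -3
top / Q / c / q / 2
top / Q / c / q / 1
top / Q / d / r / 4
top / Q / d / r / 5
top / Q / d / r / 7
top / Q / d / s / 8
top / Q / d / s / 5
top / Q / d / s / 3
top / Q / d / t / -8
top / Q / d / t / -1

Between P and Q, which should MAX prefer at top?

e (MIN): min(8, -3) = -3
f (MIN): min(1, 6) = 1
g (MIN): min(-8, 8, -2, 9) = -8
h (MIN): min(0, 4, 8) = 0
a (MAX): max(-3, 1, -8, 0) = 1
j (MIN): min(6, -7, -6) = -7
k (MIN): min(6, 0) = 0
m (MIN): min(1, 4, -3) = -3
n (MIN): min(6, -6) = -6
b (MAX): max(-7, 0, -3, -6) = 0
P (MIN): min(1, 0) = 0
p (MIN): min(-5, -4, -3) = -5
q (MIN): min(2, 1) = 1
c (MAX): max(-5, 1) = 1
r (MIN): min(4, 5, 7) = 4
s (MIN): min(8, 5, 3) = 3
t (MIN): min(-8, -1) = -8
d (MAX): max(4, 3, -8) = 4
Q (MIN): min(1, 4) = 1
MAX prefers the higher value; P=0, Q=1. Q is better since 1 > 0.

Q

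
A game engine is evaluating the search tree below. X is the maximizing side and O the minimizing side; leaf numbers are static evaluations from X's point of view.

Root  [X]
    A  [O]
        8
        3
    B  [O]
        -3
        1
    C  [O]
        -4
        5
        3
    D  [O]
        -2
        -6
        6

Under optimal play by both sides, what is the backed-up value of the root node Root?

A (O): min(8, 3) = 3
B (O): min(-3, 1) = -3
C (O): min(-4, 5, 3) = -4
D (O): min(-2, -6, 6) = -6
Root (X): max(3, -3, -4, -6) = 3

3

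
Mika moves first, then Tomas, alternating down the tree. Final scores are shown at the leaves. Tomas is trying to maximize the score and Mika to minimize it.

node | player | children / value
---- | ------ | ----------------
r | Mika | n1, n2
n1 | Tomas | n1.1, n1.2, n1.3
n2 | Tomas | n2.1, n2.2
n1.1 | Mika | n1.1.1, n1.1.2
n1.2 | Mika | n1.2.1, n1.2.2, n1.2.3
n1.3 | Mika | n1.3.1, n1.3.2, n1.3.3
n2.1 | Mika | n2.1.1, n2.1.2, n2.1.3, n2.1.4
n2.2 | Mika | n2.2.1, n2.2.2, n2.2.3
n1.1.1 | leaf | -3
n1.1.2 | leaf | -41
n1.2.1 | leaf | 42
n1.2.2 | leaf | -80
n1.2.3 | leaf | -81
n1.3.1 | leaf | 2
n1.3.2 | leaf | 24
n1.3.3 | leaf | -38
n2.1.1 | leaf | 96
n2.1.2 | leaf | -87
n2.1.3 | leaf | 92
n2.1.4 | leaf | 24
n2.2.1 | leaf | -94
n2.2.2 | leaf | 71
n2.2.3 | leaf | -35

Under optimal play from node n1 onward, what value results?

n1.1 (Mika): min(-3, -41) = -41
n1.2 (Mika): min(42, -80, -81) = -81
n1.3 (Mika): min(2, 24, -38) = -38
n1 (Tomas): max(-41, -81, -38) = -38

-38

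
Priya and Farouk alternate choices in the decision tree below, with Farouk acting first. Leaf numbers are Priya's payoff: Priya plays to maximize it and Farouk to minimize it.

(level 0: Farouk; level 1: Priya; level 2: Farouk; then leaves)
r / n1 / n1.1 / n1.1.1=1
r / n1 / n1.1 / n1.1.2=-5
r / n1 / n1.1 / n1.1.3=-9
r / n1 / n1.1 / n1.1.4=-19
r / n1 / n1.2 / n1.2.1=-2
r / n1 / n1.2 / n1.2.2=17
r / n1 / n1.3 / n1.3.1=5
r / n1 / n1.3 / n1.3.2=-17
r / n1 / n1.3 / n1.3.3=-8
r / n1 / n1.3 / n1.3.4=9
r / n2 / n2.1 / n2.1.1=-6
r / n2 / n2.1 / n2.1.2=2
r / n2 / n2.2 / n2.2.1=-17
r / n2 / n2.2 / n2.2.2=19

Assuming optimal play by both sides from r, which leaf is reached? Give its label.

n1.1 (Farouk): min(1, -5, -9, -19) = -19
n1.2 (Farouk): min(-2, 17) = -2
n1.3 (Farouk): min(5, -17, -8, 9) = -17
n1 (Priya): max(-19, -2, -17) = -2
n2.1 (Farouk): min(-6, 2) = -6
n2.2 (Farouk): min(-17, 19) = -17
n2 (Priya): max(-6, -17) = -6
r (Farouk): min(-2, -6) = -6
At r, Farouk picks n2 (lowest: -6).
At n2, Priya picks n2.1 (highest: -6).
At n2.1, Farouk picks n2.1.1 (lowest: -6).
Terminal value -6.

n2.1.1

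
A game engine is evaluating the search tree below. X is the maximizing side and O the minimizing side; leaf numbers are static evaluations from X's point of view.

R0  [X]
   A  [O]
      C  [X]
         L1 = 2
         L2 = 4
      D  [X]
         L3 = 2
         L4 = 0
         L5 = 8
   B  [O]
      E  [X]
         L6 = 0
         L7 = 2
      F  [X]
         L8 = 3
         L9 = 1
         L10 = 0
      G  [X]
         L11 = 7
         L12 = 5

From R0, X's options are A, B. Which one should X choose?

C (X): max(2, 4) = 4
D (X): max(2, 0, 8) = 8
A (O): min(4, 8) = 4
E (X): max(0, 2) = 2
F (X): max(3, 1, 0) = 3
G (X): max(7, 5) = 7
B (O): min(2, 3, 7) = 2
R0 (X): max(4, 2) = 4
X at R0 wants the highest of {A=4, B=2}, so chooses A.

A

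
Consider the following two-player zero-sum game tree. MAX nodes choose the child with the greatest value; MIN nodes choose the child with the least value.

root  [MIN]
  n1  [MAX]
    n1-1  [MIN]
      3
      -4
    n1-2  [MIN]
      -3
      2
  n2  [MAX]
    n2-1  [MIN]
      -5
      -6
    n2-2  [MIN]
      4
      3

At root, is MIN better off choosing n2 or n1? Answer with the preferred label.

n2-1 (MIN): min(-5, -6) = -6
n2-2 (MIN): min(4, 3) = 3
n2 (MAX): max(-6, 3) = 3
n1-1 (MIN): min(3, -4) = -4
n1-2 (MIN): min(-3, 2) = -3
n1 (MAX): max(-4, -3) = -3
MIN prefers the lower value; n2=3, n1=-3. n1 is better since -3 < 3.

n1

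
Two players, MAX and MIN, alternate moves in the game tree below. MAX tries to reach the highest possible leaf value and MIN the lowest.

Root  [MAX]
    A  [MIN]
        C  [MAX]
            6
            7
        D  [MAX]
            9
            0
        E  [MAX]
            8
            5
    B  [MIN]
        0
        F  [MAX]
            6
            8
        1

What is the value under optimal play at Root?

C (MAX): max(6, 7) = 7
D (MAX): max(9, 0) = 9
E (MAX): max(8, 5) = 8
A (MIN): min(7, 9, 8) = 7
F (MAX): max(6, 8) = 8
B (MIN): min(0, 8, 1) = 0
Root (MAX): max(7, 0) = 7

7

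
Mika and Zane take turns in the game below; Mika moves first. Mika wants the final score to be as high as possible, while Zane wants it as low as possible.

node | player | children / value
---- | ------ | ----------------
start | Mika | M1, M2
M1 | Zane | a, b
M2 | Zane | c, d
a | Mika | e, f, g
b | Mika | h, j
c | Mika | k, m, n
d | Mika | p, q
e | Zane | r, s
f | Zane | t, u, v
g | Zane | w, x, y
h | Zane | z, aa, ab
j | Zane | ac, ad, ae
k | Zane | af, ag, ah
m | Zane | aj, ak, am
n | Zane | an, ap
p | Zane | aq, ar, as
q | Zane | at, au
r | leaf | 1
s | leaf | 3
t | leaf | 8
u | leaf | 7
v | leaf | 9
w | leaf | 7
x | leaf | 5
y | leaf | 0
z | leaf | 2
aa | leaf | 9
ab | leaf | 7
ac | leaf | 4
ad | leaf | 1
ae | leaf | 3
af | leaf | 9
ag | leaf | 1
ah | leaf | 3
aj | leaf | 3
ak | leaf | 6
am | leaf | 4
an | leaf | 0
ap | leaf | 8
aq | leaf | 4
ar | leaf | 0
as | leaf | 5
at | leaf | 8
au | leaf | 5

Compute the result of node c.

3

k (Zane): min(9, 1, 3) = 1
m (Zane): min(3, 6, 4) = 3
n (Zane): min(0, 8) = 0
c (Mika): max(1, 3, 0) = 3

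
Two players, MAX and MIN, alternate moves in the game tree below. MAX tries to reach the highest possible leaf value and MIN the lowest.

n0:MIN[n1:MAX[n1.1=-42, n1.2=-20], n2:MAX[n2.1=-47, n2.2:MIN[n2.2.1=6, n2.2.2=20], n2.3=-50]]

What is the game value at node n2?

6

n2.2 (MIN): min(6, 20) = 6
n2 (MAX): max(-47, 6, -50) = 6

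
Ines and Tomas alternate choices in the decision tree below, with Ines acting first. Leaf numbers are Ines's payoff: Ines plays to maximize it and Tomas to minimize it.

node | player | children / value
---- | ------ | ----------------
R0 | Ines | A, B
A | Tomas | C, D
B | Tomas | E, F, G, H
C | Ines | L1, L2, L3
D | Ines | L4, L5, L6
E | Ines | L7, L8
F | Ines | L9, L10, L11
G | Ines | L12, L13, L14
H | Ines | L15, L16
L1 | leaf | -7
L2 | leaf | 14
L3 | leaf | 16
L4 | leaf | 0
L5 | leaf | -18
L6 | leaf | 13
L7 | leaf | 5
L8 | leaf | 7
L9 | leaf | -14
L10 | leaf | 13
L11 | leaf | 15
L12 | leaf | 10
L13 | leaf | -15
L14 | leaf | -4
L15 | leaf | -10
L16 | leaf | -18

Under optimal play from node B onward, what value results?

-10

E (Ines): max(5, 7) = 7
F (Ines): max(-14, 13, 15) = 15
G (Ines): max(10, -15, -4) = 10
H (Ines): max(-10, -18) = -10
B (Tomas): min(7, 15, 10, -10) = -10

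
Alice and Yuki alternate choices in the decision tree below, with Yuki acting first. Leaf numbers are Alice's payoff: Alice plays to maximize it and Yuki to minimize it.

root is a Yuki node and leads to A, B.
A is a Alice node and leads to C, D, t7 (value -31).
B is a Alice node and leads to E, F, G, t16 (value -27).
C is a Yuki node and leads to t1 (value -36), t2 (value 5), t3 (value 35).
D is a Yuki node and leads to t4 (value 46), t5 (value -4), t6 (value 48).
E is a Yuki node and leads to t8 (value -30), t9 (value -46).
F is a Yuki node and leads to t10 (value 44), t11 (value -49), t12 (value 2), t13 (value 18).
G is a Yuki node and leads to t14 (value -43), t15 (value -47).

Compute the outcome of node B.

-27

E (Yuki): min(-30, -46) = -46
F (Yuki): min(44, -49, 2, 18) = -49
G (Yuki): min(-43, -47) = -47
B (Alice): max(-46, -49, -47, -27) = -27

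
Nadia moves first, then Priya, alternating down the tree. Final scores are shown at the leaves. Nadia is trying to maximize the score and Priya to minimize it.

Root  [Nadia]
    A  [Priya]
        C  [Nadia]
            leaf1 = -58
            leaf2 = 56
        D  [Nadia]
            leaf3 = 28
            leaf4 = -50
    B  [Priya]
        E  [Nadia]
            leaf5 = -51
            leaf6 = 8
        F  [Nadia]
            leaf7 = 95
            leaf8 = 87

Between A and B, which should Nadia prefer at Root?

C (Nadia): max(-58, 56) = 56
D (Nadia): max(28, -50) = 28
A (Priya): min(56, 28) = 28
E (Nadia): max(-51, 8) = 8
F (Nadia): max(95, 87) = 95
B (Priya): min(8, 95) = 8
Nadia prefers the higher value; A=28, B=8. A is better since 28 > 8.

A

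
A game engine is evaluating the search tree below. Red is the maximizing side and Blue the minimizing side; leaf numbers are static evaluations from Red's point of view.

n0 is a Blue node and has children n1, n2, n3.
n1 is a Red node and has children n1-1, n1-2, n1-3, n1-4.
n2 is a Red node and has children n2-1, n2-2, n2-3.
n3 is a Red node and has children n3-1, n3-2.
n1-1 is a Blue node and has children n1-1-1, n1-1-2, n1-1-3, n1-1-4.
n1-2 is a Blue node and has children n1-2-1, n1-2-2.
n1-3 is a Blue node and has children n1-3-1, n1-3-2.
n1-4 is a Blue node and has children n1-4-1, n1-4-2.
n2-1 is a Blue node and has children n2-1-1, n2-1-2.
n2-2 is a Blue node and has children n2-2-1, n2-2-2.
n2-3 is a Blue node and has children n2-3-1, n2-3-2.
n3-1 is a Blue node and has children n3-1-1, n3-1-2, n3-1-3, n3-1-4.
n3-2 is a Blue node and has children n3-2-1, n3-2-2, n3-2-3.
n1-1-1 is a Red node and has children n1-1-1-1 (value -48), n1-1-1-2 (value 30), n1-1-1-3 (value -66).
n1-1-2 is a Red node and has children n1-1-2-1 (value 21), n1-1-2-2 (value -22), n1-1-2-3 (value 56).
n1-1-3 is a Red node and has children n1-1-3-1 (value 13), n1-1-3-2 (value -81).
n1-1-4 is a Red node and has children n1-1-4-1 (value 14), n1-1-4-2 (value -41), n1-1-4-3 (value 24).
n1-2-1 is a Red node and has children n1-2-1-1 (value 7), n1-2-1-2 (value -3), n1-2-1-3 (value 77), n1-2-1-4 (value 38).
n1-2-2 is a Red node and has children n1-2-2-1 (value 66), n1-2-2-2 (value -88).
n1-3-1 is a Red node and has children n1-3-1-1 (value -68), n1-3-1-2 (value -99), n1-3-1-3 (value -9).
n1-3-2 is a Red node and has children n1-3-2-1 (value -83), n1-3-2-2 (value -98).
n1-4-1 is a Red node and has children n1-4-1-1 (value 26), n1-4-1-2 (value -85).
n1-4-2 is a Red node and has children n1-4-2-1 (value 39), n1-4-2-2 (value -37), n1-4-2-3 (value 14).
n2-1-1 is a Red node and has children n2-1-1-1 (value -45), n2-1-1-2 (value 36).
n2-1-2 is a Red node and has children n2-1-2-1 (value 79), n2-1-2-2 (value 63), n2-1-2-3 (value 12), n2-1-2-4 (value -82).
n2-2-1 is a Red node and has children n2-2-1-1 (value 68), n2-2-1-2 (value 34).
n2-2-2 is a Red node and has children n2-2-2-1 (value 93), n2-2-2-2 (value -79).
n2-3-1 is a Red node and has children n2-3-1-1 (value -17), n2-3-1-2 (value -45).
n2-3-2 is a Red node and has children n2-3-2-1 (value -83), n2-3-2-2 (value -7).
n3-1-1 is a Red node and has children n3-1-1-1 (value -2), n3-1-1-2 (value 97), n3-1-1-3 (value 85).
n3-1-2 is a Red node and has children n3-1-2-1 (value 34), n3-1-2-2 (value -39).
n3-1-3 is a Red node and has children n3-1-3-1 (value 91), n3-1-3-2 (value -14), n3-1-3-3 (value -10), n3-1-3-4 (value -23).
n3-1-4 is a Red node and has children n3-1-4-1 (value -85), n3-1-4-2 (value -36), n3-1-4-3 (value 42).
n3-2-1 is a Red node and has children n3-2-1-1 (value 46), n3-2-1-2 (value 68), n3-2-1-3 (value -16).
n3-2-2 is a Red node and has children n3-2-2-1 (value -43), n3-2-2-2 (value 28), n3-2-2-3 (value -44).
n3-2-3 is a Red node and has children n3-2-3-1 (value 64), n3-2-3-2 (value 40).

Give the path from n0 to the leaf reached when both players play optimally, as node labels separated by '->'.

n0 -> n3 -> n3-1 -> n3-1-2 -> n3-1-2-1

n1-1-1 (Red): max(-48, 30, -66) = 30
n1-1-2 (Red): max(21, -22, 56) = 56
n1-1-3 (Red): max(13, -81) = 13
n1-1-4 (Red): max(14, -41, 24) = 24
n1-1 (Blue): min(30, 56, 13, 24) = 13
n1-2-1 (Red): max(7, -3, 77, 38) = 77
n1-2-2 (Red): max(66, -88) = 66
n1-2 (Blue): min(77, 66) = 66
n1-3-1 (Red): max(-68, -99, -9) = -9
n1-3-2 (Red): max(-83, -98) = -83
n1-3 (Blue): min(-9, -83) = -83
n1-4-1 (Red): max(26, -85) = 26
n1-4-2 (Red): max(39, -37, 14) = 39
n1-4 (Blue): min(26, 39) = 26
n1 (Red): max(13, 66, -83, 26) = 66
n2-1-1 (Red): max(-45, 36) = 36
n2-1-2 (Red): max(79, 63, 12, -82) = 79
n2-1 (Blue): min(36, 79) = 36
n2-2-1 (Red): max(68, 34) = 68
n2-2-2 (Red): max(93, -79) = 93
n2-2 (Blue): min(68, 93) = 68
n2-3-1 (Red): max(-17, -45) = -17
n2-3-2 (Red): max(-83, -7) = -7
n2-3 (Blue): min(-17, -7) = -17
n2 (Red): max(36, 68, -17) = 68
n3-1-1 (Red): max(-2, 97, 85) = 97
n3-1-2 (Red): max(34, -39) = 34
n3-1-3 (Red): max(91, -14, -10, -23) = 91
n3-1-4 (Red): max(-85, -36, 42) = 42
n3-1 (Blue): min(97, 34, 91, 42) = 34
n3-2-1 (Red): max(46, 68, -16) = 68
n3-2-2 (Red): max(-43, 28, -44) = 28
n3-2-3 (Red): max(64, 40) = 64
n3-2 (Blue): min(68, 28, 64) = 28
n3 (Red): max(34, 28) = 34
n0 (Blue): min(66, 68, 34) = 34
At n0, Blue picks n3 (lowest: 34).
At n3, Red picks n3-1 (highest: 34).
At n3-1, Blue picks n3-1-2 (lowest: 34).
At n3-1-2, Red picks n3-1-2-1 (highest: 34).
Terminal value 34.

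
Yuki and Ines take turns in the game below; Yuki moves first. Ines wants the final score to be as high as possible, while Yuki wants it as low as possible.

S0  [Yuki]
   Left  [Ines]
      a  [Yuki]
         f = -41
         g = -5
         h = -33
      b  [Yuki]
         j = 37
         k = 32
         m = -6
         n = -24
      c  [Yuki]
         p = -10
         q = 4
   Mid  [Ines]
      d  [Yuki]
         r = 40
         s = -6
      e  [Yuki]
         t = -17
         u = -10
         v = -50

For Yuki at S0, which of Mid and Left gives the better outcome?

d (Yuki): min(40, -6) = -6
e (Yuki): min(-17, -10, -50) = -50
Mid (Ines): max(-6, -50) = -6
a (Yuki): min(-41, -5, -33) = -41
b (Yuki): min(37, 32, -6, -24) = -24
c (Yuki): min(-10, 4) = -10
Left (Ines): max(-41, -24, -10) = -10
Yuki prefers the lower value; Mid=-6, Left=-10. Left is better since -10 < -6.

Left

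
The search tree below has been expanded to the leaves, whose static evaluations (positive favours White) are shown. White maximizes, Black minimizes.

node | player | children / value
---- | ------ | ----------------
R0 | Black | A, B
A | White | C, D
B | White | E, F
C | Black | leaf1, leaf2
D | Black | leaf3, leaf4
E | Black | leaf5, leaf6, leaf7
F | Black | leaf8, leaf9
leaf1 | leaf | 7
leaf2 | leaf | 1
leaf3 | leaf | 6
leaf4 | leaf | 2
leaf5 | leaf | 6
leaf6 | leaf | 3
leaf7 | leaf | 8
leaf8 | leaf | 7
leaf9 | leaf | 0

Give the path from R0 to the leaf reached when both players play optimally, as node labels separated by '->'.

R0 -> A -> D -> leaf4

C (Black): min(7, 1) = 1
D (Black): min(6, 2) = 2
A (White): max(1, 2) = 2
E (Black): min(6, 3, 8) = 3
F (Black): min(7, 0) = 0
B (White): max(3, 0) = 3
R0 (Black): min(2, 3) = 2
At R0, Black picks A (lowest: 2).
At A, White picks D (highest: 2).
At D, Black picks leaf4 (lowest: 2).
Terminal value 2.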